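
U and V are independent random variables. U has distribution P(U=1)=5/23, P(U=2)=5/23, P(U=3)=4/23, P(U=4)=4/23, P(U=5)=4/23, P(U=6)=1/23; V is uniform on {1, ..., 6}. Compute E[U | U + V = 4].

27/14

P(U + V = 4) = 7/69.
Summing U·P(x,y) over outcomes with U + V = 4 gives 9/46.
E[U | U + V = 4] = (9/46) / (7/69) = 27/14.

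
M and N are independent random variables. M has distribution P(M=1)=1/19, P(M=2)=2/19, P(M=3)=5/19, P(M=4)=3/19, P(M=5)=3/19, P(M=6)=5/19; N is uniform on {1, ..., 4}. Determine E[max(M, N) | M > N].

P(M > N) = 53/76.
Summing max(M,N)·P(x,y) over outcomes with M > N gives 125/38.
E[max(M, N) | M > N] = (125/38) / (53/76) = 250/53.

250/53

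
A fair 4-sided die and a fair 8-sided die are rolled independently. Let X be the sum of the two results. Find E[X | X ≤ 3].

8/3

P(X ≤ 3) = 3/32.
Σ over the event: 2·1/32 + 3·1/16 = 1/4.
E[X | X ≤ 3] = (1/4) / (3/32) = 8/3.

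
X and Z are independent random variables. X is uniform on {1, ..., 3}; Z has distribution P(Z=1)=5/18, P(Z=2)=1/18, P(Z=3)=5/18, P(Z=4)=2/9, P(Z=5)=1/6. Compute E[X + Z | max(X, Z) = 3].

100/21

P(max(X, Z) = 3) = 7/18.
Summing (X+Z)·P(x,y) over outcomes with max(X, Z) = 3 gives 50/27.
E[X + Z | max(X, Z) = 3] = (50/27) / (7/18) = 100/21.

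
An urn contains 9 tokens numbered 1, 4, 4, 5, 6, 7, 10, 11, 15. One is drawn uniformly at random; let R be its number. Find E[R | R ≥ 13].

P(R ≥ 13) = 1/9.
Σ over the event: 15·1/9 = 5/3.
E[R | R ≥ 13] = (5/3) / (1/9) = 15.

15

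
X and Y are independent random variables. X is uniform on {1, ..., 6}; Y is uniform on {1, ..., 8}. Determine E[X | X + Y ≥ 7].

133/33

P(X + Y ≥ 7) = 11/16.
Summing X·P(x,y) over outcomes with X + Y ≥ 7 gives 133/48.
E[X | X + Y ≥ 7] = (133/48) / (11/16) = 133/33.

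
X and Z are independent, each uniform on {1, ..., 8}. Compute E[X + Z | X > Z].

P(X > Z) = 7/16.
Summing (X+Z)·P(x,y) over outcomes with X > Z gives 63/16.
E[X + Z | X > Z] = (63/16) / (7/16) = 9.

9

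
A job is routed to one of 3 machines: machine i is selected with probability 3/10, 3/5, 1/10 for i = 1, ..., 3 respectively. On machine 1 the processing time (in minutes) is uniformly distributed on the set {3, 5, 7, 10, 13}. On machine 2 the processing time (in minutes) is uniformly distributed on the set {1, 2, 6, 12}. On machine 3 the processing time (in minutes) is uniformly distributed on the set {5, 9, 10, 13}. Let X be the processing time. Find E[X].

1271/200

E[X | machine 1] = (3+5+7+10+13)/5 = 38/5.
E[X | machine 2] = (1+2+6+12)/4 = 21/4.
E[X | machine 3] = (5+9+10+13)/4 = 37/4.
E[X] = (3/10)·(38/5) + (3/5)·(21/4) + (1/10)·(37/4) = 1271/200.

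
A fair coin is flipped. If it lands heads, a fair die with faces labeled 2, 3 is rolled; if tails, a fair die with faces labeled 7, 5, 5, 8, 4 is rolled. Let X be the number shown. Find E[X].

E[X | heads] = (2+3)/2 = 5/2.
E[X | tails] = (7+5+5+8+4)/5 = 29/5.
E[X] = (1/2)·(5/2) + (1/2)·(29/5) = 83/20.

83/20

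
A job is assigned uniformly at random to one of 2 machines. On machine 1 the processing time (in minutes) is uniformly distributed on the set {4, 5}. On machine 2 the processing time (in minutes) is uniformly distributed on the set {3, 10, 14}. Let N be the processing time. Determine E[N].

E[N | machine 1] = (4+5)/2 = 9/2.
E[N | machine 2] = (3+10+14)/3 = 9.
E[N] = (1/2)·(9/2) + (1/2)·(9) = 27/4.

27/4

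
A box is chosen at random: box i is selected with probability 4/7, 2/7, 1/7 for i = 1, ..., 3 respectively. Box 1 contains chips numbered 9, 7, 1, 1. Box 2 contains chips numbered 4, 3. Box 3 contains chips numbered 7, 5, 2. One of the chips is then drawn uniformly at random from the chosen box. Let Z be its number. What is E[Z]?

E[Z | box 1] = (9+7+1+1)/4 = 9/2.
E[Z | box 2] = (4+3)/2 = 7/2.
E[Z | box 3] = (7+5+2)/3 = 14/3.
E[Z] = (4/7)·(9/2) + (2/7)·(7/2) + (1/7)·(14/3) = 89/21.

89/21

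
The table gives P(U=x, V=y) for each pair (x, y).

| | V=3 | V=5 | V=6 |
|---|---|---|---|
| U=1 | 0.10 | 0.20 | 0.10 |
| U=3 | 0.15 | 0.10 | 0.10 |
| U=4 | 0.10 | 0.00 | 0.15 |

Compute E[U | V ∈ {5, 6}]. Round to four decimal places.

2.3077

P(V ∈ {5, 6}) = 0.65.
Σ U·P over the event = 1·(0.20) + 1·(0.10) + 3·(0.10) + 3·(0.10) + 4·(0.15) = 1.50.
E[U | V ∈ {5, 6}] = (1.50) / (0.65) = 2.3077.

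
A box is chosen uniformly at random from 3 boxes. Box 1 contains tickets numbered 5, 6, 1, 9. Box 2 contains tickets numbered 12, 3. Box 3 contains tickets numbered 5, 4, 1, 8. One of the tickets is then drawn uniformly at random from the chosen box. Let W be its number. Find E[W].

23/4

E[W | box 1] = (5+6+1+9)/4 = 21/4.
E[W | box 2] = (12+3)/2 = 15/2.
E[W | box 3] = (5+4+1+8)/4 = 9/2.
E[W] = (1/3)·(21/4) + (1/3)·(15/2) + (1/3)·(9/2) = 23/4.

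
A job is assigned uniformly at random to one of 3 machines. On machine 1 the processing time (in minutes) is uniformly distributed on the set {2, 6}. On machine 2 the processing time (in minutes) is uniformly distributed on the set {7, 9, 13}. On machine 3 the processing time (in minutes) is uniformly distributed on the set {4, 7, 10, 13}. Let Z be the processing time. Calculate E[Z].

E[Z | machine 1] = (2+6)/2 = 4.
E[Z | machine 2] = (7+9+13)/3 = 29/3.
E[Z | machine 3] = (4+7+10+13)/4 = 17/2.
By the law of total expectation,
E[Z] = (1/3)·(4) + (1/3)·(29/3) + (1/3)·(17/2) = 133/18.

133/18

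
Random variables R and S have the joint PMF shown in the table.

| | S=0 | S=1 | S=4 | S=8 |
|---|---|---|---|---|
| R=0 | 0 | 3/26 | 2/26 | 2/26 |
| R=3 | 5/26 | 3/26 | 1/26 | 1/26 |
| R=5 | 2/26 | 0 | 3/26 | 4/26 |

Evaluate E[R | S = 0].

P(S = 0) = 7/26.
Σ R·P over the event = 3·(5/26) + 5·(2/26) = 25/26.
E[R | S = 0] = (25/26) / (7/26) = 25/7.

25/7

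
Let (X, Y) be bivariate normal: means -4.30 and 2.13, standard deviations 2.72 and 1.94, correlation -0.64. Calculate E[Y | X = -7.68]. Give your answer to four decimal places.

3.6729

E[Y | X=x] = μ_Y + ρ(σ_Y/σ_X)(x − μ_X) for jointly normal variables.
E[Y | X=-7.68] = 2.13 + (-0.64)·(1.94/2.72)·(-7.68 − (-4.30)) = 2.13 + (-0.45647)·(-3.38) = 3.6729.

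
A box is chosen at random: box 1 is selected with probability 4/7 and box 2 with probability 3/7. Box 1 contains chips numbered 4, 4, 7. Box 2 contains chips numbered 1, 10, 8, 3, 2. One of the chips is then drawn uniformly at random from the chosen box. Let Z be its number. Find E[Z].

172/35

E[Z | box 1] = (4+4+7)/3 = 5.
E[Z | box 2] = (1+10+8+3+2)/5 = 24/5.
By the law of total expectation,
E[Z] = (4/7)·(5) + (3/7)·(24/5) = 172/35.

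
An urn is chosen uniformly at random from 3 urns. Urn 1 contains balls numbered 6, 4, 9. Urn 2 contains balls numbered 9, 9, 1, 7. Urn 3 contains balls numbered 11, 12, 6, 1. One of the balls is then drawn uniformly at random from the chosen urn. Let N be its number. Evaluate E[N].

61/9

E[N | urn 1] = (6+4+9)/3 = 19/3.
E[N | urn 2] = (9+9+1+7)/4 = 13/2.
E[N | urn 3] = (11+12+6+1)/4 = 15/2.
By the law of total expectation,
E[N] = (1/3)·(19/3) + (1/3)·(13/2) + (1/3)·(15/2) = 61/9.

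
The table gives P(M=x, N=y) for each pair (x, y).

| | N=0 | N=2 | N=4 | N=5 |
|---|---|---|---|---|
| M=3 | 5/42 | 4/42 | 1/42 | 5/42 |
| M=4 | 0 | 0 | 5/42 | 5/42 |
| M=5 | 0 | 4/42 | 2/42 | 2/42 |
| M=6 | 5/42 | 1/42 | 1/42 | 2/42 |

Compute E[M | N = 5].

P(N = 5) = 1/3.
Σ M·P over the event = 3·(5/42) + 4·(5/42) + 5·(2/42) + 6·(2/42) = 19/14.
E[M | N = 5] = (19/14) / (1/3) = 57/14.

57/14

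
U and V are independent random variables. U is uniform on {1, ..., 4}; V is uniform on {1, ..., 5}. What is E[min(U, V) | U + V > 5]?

27/10

Outcomes with U + V > 5: (1,5), (2,4), (2,5), (3,3), (3,4), (3,5), (4,2), (4,3), (4,4), (4,5), each with probability 1/20.
E[min(U, V) | U + V > 5] = (1 + 2 + 2 + 3 + 3 + 3 + 2 + 3 + 4 + 4) / 10 = 27/10.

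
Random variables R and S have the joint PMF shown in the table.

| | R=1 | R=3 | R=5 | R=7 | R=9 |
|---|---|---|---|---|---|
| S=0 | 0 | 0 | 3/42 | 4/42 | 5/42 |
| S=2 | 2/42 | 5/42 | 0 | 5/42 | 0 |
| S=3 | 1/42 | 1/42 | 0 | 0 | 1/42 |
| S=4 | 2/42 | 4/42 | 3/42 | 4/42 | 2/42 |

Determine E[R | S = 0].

22/3

P(S = 0) = 2/7.
Σ R·P over the event = 5·(3/42) + 7·(4/42) + 9·(5/42) = 44/21.
E[R | S = 0] = (44/21) / (2/7) = 22/3.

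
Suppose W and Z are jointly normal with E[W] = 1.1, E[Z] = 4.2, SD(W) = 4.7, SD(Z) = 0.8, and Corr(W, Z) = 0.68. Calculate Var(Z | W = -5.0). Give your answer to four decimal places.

The conditional variance in a bivariate normal is σ_Z²(1 − ρ²), independent of x.
Var(Z | W=-5.0) = (0.8)²·(1 − (0.68)²) = 0.64·0.5376 = 0.3441.

0.3441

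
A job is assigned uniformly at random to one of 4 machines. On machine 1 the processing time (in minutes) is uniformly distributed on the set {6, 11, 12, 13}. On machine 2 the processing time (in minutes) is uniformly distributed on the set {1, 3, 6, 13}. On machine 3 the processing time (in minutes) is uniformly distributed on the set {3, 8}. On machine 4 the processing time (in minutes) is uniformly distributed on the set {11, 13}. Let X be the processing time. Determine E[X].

135/16

E[X | machine 1] = (6+11+12+13)/4 = 21/2.
E[X | machine 2] = (1+3+6+13)/4 = 23/4.
E[X | machine 3] = (3+8)/2 = 11/2.
E[X | machine 4] = (11+13)/2 = 12.
By the law of total expectation,
E[X] = (1/4)·(21/2) + (1/4)·(23/4) + (1/4)·(11/2) + (1/4)·(12) = 135/16.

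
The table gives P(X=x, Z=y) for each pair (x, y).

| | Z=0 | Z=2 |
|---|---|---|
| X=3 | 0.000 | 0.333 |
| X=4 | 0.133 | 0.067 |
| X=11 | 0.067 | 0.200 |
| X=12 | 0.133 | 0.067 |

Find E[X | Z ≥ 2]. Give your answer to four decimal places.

6.4033

P(Z ≥ 2) = 0.667.
Σ X·P over the event = 3·(0.333) + 4·(0.067) + 11·(0.200) + 12·(0.067) = 4.271.
E[X | Z ≥ 2] = (4.271) / (0.667) = 6.4033.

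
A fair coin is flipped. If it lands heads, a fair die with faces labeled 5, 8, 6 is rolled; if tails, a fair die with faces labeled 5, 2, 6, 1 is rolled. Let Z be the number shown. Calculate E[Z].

59/12

E[Z | heads] = (5+8+6)/3 = 19/3.
E[Z | tails] = (5+2+6+1)/4 = 7/2.
By the law of total expectation,
E[Z] = (1/2)·(19/3) + (1/2)·(7/2) = 59/12.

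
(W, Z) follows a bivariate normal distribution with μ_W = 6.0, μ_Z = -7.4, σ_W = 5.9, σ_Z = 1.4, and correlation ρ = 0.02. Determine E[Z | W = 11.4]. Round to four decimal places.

The regression of Z on W has slope ρ·σ_Z/σ_W and passes through (μ_W, μ_Z).
E[Z | W=11.4] = -7.4 + (0.02)·(1.4/5.9)·(11.4 − (6.0)) = -7.4 + (0.0047458)·(5.4) = -7.3744.

-7.3744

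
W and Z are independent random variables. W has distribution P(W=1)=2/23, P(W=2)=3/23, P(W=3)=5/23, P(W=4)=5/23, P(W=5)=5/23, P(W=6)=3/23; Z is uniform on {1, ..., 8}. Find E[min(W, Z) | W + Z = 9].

P(W + Z = 9) = 1/8.
Summing min(W,Z)·P(x,y) over outcomes with W + Z = 9 gives 9/23.
E[min(W, Z) | W + Z = 9] = (9/23) / (1/8) = 72/23.

72/23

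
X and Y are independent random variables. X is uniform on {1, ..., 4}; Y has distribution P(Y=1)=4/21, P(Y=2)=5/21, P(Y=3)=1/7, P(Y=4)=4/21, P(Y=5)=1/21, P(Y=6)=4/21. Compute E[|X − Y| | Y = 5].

P(Y = 5) = 1/21.
Summing |X−Y|·P(x,y) over outcomes with Y = 5 gives 5/42.
E[|X − Y| | Y = 5] = (5/42) / (1/21) = 5/2.

5/2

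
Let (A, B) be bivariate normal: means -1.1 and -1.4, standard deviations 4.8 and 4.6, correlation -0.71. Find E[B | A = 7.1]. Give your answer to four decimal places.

-6.9794

For a bivariate normal, E[B | A=x] = μ_B + ρ·(σ_B/σ_A)·(x − μ_A).
E[B | A=7.1] = -1.4 + (-0.71)·(4.6/4.8)·(7.1 − (-1.1)) = -1.4 + (-0.68042)·(8.2) = -6.9794.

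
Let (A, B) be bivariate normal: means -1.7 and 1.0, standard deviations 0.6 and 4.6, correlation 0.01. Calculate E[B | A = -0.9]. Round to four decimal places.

For a bivariate normal, E[B | A=x] = μ_B + ρ·(σ_B/σ_A)·(x − μ_A).
E[B | A=-0.9] = 1.0 + (0.01)·(4.6/0.6)·(-0.9 − (-1.7)) = 1.0 + (0.076667)·(0.8) = 1.0613.

1.0613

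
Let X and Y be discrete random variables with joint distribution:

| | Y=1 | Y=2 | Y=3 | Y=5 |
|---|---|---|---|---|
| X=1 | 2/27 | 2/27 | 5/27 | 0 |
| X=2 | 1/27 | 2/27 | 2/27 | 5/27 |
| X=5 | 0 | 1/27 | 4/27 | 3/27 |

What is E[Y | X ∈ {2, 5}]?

65/18

P(X ∈ {2, 5}) = 2/3.
Σ Y·P over the event = 1·(1/27) + 2·(2/27) + 3·(2/27) + 5·(5/27) + 2·(1/27) + 3·(4/27) + 5·(3/27) = 65/27.
E[Y | X ∈ {2, 5}] = (65/27) / (2/3) = 65/18.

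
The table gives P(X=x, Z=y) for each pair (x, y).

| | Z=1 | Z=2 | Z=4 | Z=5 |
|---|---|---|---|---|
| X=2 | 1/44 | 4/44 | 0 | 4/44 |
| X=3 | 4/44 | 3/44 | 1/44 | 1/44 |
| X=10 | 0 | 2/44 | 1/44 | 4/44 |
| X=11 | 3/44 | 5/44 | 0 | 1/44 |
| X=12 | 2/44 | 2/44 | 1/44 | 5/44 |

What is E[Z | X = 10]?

P(X = 10) = 7/44.
Σ Z·P over the event = 2·(2/44) + 4·(1/44) + 5·(4/44) = 7/11.
E[Z | X = 10] = (7/11) / (7/44) = 4.

4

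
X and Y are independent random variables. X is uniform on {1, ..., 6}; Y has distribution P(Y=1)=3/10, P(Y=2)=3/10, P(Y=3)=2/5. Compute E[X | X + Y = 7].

P(X + Y = 7) = 1/6.
Summing X·P(x,y) over outcomes with X + Y = 7 gives 49/60.
E[X | X + Y = 7] = (49/60) / (1/6) = 49/10.

49/10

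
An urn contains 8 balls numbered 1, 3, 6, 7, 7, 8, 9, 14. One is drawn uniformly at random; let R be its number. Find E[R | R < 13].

P(R < 13) = 7/8.
Σ over the event: 1·1/8 + 3·1/8 + 6·1/8 + 7·1/4 + 8·1/8 + 9·1/8 = 41/8.
E[R | R < 13] = (41/8) / (7/8) = 41/7.

41/7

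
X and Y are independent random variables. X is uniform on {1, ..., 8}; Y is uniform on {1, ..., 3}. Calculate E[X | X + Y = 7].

P(X + Y = 7) = 1/8.
Summing X·P(x,y) over outcomes with X + Y = 7 gives 5/8.
E[X | X + Y = 7] = (5/8) / (1/8) = 5.

5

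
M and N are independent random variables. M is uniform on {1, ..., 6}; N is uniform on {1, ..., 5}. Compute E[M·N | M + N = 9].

58/3

P(M + N = 9) = 1/10.
Summing MN·P(x,y) over outcomes with M + N = 9 gives 29/15.
E[M·N | M + N = 9] = (29/15) / (1/10) = 58/3.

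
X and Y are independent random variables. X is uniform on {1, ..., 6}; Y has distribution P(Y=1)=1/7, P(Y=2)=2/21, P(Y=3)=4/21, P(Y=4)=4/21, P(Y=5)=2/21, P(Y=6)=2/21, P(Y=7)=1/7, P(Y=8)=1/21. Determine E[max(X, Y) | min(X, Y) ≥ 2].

P(min(X, Y) ≥ 2) = 5/7.
Summing max(X,Y)·P(x,y) over outcomes with min(X, Y) ≥ 2 gives 473/126.
E[max(X, Y) | min(X, Y) ≥ 2] = (473/126) / (5/7) = 473/90.

473/90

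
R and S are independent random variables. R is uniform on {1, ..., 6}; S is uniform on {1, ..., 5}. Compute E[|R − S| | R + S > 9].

P(R + S > 9) = 1/10.
Summing |R−S|·P(x,y) over outcomes with R + S > 9 gives 1/10.
E[|R − S| | R + S > 9] = (1/10) / (1/10) = 1.

1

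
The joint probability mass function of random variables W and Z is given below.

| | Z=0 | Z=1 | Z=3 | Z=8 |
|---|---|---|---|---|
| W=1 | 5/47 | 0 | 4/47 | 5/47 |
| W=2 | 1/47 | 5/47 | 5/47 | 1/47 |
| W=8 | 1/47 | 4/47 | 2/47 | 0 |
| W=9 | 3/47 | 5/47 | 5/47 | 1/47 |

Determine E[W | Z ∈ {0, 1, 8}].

145/31

P(Z ∈ {0, 1, 8}) = 31/47.
Summing W·P(W=x,Z=y) over the conditioning event gives 145/47.
E[W | Z ∈ {0, 1, 8}] = (145/47) / (31/47) = 145/31.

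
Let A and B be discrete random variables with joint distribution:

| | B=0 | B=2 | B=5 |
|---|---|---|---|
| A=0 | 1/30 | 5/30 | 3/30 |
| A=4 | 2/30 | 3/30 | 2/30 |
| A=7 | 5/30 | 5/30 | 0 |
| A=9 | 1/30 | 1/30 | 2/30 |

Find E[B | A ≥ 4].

38/21

P(A ≥ 4) = 7/10.
Summing B·P(A=x,B=y) over the conditioning event gives 19/15.
E[B | A ≥ 4] = (19/15) / (7/10) = 38/21.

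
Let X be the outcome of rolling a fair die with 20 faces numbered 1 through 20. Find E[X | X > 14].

Given X > 14, X is equally likely to be any of {15, 16, 17, 18, 19, 20}.
E[X | X > 14] = (15 + 16 + 17 + 18 + 19 + 20) / 6 = 35/2.

35/2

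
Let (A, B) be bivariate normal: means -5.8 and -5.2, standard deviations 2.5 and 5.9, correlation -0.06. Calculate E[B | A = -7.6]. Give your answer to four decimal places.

-4.9451

For a bivariate normal, E[B | A=x] = μ_B + ρ·(σ_B/σ_A)·(x − μ_A).
E[B | A=-7.6] = -5.2 + (-0.06)·(5.9/2.5)·(-7.6 − (-5.8)) = -5.2 + (-0.1416)·(-1.8) = -4.9451.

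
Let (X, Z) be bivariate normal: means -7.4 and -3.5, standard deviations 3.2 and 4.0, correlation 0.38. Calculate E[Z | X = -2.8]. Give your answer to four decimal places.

-1.3150

For a bivariate normal, E[Z | X=x] = μ_Z + ρ·(σ_Z/σ_X)·(x − μ_X).
E[Z | X=-2.8] = -3.5 + (0.38)·(4.0/3.2)·(-2.8 − (-7.4)) = -3.5 + (0.475)·(4.6) = -1.3150.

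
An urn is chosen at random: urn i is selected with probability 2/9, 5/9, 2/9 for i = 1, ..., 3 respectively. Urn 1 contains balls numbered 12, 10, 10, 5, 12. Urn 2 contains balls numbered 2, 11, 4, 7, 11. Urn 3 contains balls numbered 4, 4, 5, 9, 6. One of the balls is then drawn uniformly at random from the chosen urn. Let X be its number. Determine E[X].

E[X | urn 1] = (12+10+10+5+12)/5 = 49/5.
E[X | urn 2] = (2+11+4+7+11)/5 = 7.
E[X | urn 3] = (4+4+5+9+6)/5 = 28/5.
E[X] = (2/9)·(49/5) + (5/9)·(7) + (2/9)·(28/5) = 329/45.

329/45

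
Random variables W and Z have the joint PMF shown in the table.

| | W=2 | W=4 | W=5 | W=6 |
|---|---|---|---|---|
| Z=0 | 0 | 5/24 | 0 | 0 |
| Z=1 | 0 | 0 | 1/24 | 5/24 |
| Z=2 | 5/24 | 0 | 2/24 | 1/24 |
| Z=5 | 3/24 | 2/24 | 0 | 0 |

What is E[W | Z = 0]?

P(Z = 0) = 5/24.
Summing W·P(W=x,Z=y) over the conditioning event gives 5/6.
E[W | Z = 0] = (5/6) / (5/24) = 4.

4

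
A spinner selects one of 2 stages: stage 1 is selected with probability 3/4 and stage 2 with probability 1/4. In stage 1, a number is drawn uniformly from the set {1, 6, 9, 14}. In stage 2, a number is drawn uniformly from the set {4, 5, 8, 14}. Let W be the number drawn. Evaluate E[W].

121/16

E[W | stage 1] = (1+6+9+14)/4 = 15/2.
E[W | stage 2] = (4+5+8+14)/4 = 31/4.
E[W] = (3/4)·(15/2) + (1/4)·(31/4) = 121/16.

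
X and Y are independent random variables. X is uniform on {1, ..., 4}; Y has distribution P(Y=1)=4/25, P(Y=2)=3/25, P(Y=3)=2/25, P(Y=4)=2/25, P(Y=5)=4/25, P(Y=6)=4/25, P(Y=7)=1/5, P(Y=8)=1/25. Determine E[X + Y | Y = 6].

17/2

P(Y = 6) = 4/25.
Summing (X+Y)·P(x,y) over outcomes with Y = 6 gives 34/25.
E[X + Y | Y = 6] = (34/25) / (4/25) = 17/2.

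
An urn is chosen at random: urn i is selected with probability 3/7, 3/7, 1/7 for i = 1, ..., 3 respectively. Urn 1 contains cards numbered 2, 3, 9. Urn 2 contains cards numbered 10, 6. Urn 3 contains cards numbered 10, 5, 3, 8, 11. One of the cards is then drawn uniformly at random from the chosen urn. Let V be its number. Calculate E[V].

227/35

E[V | urn 1] = (2+3+9)/3 = 14/3.
E[V | urn 2] = (10+6)/2 = 8.
E[V | urn 3] = (10+5+3+8+11)/5 = 37/5.
By the law of total expectation,
E[V] = (3/7)·(14/3) + (3/7)·(8) + (1/7)·(37/5) = 227/35.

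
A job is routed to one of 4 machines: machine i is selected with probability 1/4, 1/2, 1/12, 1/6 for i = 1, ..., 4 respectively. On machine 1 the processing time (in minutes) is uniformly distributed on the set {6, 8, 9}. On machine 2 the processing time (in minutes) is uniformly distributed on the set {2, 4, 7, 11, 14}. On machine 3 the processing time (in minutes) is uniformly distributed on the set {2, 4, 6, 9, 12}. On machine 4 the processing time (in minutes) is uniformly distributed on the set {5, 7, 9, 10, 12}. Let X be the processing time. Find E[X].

E[X | machine 1] = (6+8+9)/3 = 23/3.
E[X | machine 2] = (2+4+7+11+14)/5 = 38/5.
E[X | machine 3] = (2+4+6+9+12)/5 = 33/5.
E[X | machine 4] = (5+7+9+10+12)/5 = 43/5.
E[X] = (1/4)·(23/3) + (1/2)·(38/5) + (1/12)·(33/5) + (1/6)·(43/5) = 77/10.

77/10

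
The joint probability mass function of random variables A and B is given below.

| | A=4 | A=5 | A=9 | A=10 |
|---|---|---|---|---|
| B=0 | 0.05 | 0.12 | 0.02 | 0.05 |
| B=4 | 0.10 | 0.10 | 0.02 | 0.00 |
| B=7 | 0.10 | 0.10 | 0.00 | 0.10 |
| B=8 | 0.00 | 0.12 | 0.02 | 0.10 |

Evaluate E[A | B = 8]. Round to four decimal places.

7.4167

P(B = 8) = 0.24.
Summing A·P(A=x,B=y) over the conditioning event gives 1.78.
E[A | B = 8] = (1.78) / (0.24) = 7.4167.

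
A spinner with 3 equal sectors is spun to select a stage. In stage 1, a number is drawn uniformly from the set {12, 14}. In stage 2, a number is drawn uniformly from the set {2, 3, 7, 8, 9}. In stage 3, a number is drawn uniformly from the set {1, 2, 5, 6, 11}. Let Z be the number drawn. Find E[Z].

E[Z | stage 1] = (12+14)/2 = 13.
E[Z | stage 2] = (2+3+7+8+9)/5 = 29/5.
E[Z | stage 3] = (1+2+5+6+11)/5 = 5.
By the law of total expectation,
E[Z] = (1/3)·(13) + (1/3)·(29/5) + (1/3)·(5) = 119/15.

119/15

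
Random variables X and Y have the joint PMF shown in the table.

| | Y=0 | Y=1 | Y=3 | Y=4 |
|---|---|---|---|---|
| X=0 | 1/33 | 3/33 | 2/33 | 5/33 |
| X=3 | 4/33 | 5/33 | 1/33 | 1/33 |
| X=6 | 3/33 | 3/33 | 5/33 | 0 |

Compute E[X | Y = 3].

33/8

P(Y = 3) = 8/33.
Summing X·P(X=x,Y=y) over the conditioning event gives 1.
E[X | Y = 3] = (1) / (8/33) = 33/8.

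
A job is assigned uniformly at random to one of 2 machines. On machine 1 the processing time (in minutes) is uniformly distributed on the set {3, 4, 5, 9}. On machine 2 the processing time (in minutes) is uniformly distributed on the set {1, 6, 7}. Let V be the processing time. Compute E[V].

119/24

E[V | machine 1] = (3+4+5+9)/4 = 21/4.
E[V | machine 2] = (1+6+7)/3 = 14/3.
E[V] = (1/2)·(21/4) + (1/2)·(14/3) = 119/24.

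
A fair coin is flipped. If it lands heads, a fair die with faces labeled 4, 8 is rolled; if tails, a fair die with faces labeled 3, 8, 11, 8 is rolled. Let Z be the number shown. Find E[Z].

27/4

E[Z | heads] = (4+8)/2 = 6.
E[Z | tails] = (3+8+11+8)/4 = 15/2.
By the law of total expectation,
E[Z] = (1/2)·(6) + (1/2)·(15/2) = 27/4.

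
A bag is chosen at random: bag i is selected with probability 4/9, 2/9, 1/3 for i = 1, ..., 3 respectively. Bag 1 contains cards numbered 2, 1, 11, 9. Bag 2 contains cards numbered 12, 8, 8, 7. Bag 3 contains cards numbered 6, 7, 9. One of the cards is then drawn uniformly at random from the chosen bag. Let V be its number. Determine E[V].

125/18

E[V | bag 1] = (2+1+11+9)/4 = 23/4.
E[V | bag 2] = (12+8+8+7)/4 = 35/4.
E[V | bag 3] = (6+7+9)/3 = 22/3.
E[V] = (4/9)·(23/4) + (2/9)·(35/4) + (1/3)·(22/3) = 125/18.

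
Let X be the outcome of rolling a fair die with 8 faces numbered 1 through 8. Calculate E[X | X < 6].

Given X < 6, X is equally likely to be any of {1, 2, 3, 4, 5}.
E[X | X < 6] = (1 + 2 + 3 + 4 + 5) / 5 = 3.

3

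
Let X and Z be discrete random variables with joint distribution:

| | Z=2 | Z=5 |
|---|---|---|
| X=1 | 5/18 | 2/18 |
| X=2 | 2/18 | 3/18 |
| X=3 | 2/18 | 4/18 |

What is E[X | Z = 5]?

P(Z = 5) = 1/2.
Σ X·P over the event = 1·(2/18) + 2·(3/18) + 3·(4/18) = 10/9.
E[X | Z = 5] = (10/9) / (1/2) = 20/9.

20/9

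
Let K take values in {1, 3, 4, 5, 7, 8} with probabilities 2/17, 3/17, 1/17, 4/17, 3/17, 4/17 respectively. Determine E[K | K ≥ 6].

P(K ≥ 6) = 7/17.
Σ over the event: 7·3/17 + 8·4/17 = 53/17.
E[K | K ≥ 6] = (53/17) / (7/17) = 53/7.

53/7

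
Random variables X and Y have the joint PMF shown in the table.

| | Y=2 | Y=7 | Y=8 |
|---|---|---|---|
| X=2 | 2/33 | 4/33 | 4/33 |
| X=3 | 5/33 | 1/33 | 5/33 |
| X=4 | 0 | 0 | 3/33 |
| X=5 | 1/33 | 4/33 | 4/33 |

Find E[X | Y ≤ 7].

55/17

P(Y ≤ 7) = 17/33.
Σ X·P over the event = 2·(2/33) + 2·(4/33) + 3·(5/33) + 3·(1/33) + 5·(1/33) + 5·(4/33) = 5/3.
E[X | Y ≤ 7] = (5/3) / (17/33) = 55/17.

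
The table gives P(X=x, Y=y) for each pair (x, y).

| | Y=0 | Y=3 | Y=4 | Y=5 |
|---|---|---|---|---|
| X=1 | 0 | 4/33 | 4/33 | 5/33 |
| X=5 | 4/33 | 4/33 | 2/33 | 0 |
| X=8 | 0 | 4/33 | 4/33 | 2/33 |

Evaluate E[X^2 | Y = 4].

31

P(Y = 4) = 10/33.
Σ X^2·P over the event = 1·(4/33) + 25·(2/33) + 64·(4/33) = 310/33.
E[X^2 | Y = 4] = (310/33) / (10/33) = 31.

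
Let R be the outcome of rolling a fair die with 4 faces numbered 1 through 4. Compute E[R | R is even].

Given R is even, R is equally likely to be any of {2, 4}.
E[R | R is even] = (2 + 4) / 2 = 3.

3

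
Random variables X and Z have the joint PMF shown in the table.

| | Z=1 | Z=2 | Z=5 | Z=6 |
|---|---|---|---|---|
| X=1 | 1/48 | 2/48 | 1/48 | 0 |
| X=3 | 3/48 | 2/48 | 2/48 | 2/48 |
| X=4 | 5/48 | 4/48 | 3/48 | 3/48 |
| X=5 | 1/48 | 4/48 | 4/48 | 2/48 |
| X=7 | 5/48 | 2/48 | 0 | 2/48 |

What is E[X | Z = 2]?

29/7

P(Z = 2) = 7/24.
Σ X·P over the event = 1·(2/48) + 3·(2/48) + 4·(4/48) + 5·(4/48) + 7·(2/48) = 29/24.
E[X | Z = 2] = (29/24) / (7/24) = 29/7.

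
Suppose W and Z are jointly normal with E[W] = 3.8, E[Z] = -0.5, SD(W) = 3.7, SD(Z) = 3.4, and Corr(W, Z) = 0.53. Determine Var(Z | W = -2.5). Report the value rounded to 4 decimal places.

8.3128

Var(Z | W=x) = (1 − ρ²)·σ_Z².
Var(Z | W=-2.5) = (3.4)²·(1 − (0.53)²) = 11.56·0.7191 = 8.3128.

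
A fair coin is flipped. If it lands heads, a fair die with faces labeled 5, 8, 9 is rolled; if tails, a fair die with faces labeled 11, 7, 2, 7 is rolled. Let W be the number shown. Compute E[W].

169/24

E[W | heads] = (5+8+9)/3 = 22/3.
E[W | tails] = (11+7+2+7)/4 = 27/4.
E[W] = (1/2)·(22/3) + (1/2)·(27/4) = 169/24.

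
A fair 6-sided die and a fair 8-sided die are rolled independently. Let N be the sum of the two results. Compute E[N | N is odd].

8

P(N is odd) = 1/2.
Σ over the event: 3·1/24 + 5·1/12 + 7·1/8 + 9·1/8 + 11·1/12 + 13·1/24 = 4.
E[N | N is odd] = (4) / (1/2) = 8.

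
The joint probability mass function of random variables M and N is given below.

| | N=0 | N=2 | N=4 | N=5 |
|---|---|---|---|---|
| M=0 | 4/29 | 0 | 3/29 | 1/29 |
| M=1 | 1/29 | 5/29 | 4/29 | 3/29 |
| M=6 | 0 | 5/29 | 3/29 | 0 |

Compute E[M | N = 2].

P(N = 2) = 10/29.
Σ M·P over the event = 1·(5/29) + 6·(5/29) = 35/29.
E[M | N = 2] = (35/29) / (10/29) = 7/2.

7/2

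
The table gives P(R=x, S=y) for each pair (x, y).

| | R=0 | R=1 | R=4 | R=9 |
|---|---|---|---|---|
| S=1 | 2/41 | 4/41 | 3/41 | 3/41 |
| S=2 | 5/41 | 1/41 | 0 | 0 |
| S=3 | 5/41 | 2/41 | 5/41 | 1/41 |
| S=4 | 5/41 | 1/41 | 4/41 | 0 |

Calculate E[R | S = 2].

P(S = 2) = 6/41.
Σ R·P over the event = 0·(5/41) + 1·(1/41) = 1/41.
E[R | S = 2] = (1/41) / (6/41) = 1/6.

1/6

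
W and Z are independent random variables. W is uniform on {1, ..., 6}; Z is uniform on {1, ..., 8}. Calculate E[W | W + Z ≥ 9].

P(W + Z ≥ 9) = 7/16.
Summing W·P(x,y) over outcomes with W + Z ≥ 9 gives 91/48.
E[W | W + Z ≥ 9] = (91/48) / (7/16) = 13/3.

13/3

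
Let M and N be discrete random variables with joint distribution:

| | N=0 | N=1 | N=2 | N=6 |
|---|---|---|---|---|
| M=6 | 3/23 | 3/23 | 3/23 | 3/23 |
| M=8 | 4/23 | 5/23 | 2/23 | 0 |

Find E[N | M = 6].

P(M = 6) = 12/23.
Σ N·P over the event = 0·(3/23) + 1·(3/23) + 2·(3/23) + 6·(3/23) = 27/23.
E[N | M = 6] = (27/23) / (12/23) = 9/4.

9/4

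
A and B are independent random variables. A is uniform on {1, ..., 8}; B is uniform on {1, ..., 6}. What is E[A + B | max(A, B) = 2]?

10/3

Outcomes with max(A, B) = 2: (1,2), (2,1), (2,2), each with probability 1/48.
E[A + B | max(A, B) = 2] = (3 + 3 + 4) / 3 = 10/3.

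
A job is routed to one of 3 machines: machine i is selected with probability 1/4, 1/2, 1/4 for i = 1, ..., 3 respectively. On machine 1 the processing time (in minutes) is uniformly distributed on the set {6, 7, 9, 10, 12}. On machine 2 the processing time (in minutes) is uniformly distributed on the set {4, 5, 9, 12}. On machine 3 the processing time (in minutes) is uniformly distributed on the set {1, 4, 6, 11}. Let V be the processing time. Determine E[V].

293/40

E[V | machine 1] = (6+7+9+10+12)/5 = 44/5.
E[V | machine 2] = (4+5+9+12)/4 = 15/2.
E[V | machine 3] = (1+4+6+11)/4 = 11/2.
E[V] = (1/4)·(44/5) + (1/2)·(15/2) + (1/4)·(11/2) = 293/40.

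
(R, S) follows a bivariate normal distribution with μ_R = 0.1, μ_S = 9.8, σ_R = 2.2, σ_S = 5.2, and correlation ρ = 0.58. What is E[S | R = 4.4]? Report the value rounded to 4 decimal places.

E[S | R=x] = μ_S + ρ(σ_S/σ_R)(x − μ_R) for jointly normal variables.
E[S | R=4.4] = 9.8 + (0.58)·(5.2/2.2)·(4.4 − (0.1)) = 9.8 + (1.3709)·(4.3) = 15.6949.

15.6949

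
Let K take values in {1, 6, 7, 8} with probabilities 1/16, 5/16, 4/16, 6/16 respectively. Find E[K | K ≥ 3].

106/15

P(K ≥ 3) = 15/16.
Σ over the event: 6·5/16 + 7·1/4 + 8·3/8 = 53/8.
E[K | K ≥ 3] = (53/8) / (15/16) = 106/15.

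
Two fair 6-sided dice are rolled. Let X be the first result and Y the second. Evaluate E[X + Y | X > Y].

7

P(X > Y) = 5/12.
Summing (X+Y)·P(x,y) over outcomes with X > Y gives 35/12.
E[X + Y | X > Y] = (35/12) / (5/12) = 7.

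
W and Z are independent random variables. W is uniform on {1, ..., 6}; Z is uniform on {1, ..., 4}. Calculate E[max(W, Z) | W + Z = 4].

P(W + Z = 4) = 1/8.
Summing max(W,Z)·P(x,y) over outcomes with W + Z = 4 gives 1/3.
E[max(W, Z) | W + Z = 4] = (1/3) / (1/8) = 8/3.

8/3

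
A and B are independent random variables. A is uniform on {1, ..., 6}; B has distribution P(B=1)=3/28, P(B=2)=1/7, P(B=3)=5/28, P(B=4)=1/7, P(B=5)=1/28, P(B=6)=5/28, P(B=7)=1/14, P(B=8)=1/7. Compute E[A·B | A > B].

P(A > B) = 55/168.
Summing AB·P(x,y) over outcomes with A > B gives 635/168.
E[A·B | A > B] = (635/168) / (55/168) = 127/11.

127/11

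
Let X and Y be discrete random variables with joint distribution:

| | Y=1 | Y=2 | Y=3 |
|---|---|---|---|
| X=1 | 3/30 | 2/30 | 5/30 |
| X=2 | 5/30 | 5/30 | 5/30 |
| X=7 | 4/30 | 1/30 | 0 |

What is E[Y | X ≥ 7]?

6/5

P(X ≥ 7) = 1/6.
Summing Y·P(X=x,Y=y) over the conditioning event gives 1/5.
E[Y | X ≥ 7] = (1/5) / (1/6) = 6/5.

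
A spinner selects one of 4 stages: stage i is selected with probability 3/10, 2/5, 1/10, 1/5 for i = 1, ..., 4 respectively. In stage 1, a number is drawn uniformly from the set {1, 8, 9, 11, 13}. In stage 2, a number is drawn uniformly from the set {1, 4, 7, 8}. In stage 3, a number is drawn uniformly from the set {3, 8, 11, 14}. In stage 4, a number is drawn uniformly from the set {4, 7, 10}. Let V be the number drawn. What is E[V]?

E[V | stage 1] = (1+8+9+11+13)/5 = 42/5.
E[V | stage 2] = (1+4+7+8)/4 = 5.
E[V | stage 3] = (3+8+11+14)/4 = 9.
E[V | stage 4] = (4+7+10)/3 = 7.
E[V] = (3/10)·(42/5) + (2/5)·(5) + (1/10)·(9) + (1/5)·(7) = 341/50.

341/50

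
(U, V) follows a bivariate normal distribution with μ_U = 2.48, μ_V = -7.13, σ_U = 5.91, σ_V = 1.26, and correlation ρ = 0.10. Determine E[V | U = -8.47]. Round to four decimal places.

-7.3635

The regression of V on U has slope ρ·σ_V/σ_U and passes through (μ_U, μ_V).
E[V | U=-8.47] = -7.13 + (0.10)·(1.26/5.91)·(-8.47 − (2.48)) = -7.13 + (0.02132)·(-10.95) = -7.3635.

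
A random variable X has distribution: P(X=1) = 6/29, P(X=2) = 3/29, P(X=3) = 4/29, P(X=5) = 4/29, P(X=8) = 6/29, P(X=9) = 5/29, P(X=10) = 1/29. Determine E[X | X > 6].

103/12

P(X > 6) = 12/29.
Σ over the event: 8·6/29 + 9·5/29 + 10·1/29 = 103/29.
E[X | X > 6] = (103/29) / (12/29) = 103/12.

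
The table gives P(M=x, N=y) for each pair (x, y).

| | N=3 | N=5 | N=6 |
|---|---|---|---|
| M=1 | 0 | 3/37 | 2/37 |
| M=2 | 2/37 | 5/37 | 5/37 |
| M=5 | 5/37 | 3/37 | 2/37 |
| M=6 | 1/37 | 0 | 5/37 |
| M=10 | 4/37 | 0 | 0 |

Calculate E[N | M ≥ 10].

3

P(M ≥ 10) = 4/37.
Σ N·P over the event = 3·(4/37) = 12/37.
E[N | M ≥ 10] = (12/37) / (4/37) = 3.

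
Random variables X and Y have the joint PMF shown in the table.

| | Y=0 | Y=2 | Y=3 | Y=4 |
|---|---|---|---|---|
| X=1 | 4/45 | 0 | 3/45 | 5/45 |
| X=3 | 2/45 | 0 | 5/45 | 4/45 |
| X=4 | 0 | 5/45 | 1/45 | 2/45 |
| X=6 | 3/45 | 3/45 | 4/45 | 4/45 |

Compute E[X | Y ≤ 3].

P(Y ≤ 3) = 2/3.
Summing X·P(X=x,Y=y) over the conditioning event gives 112/45.
E[X | Y ≤ 3] = (112/45) / (2/3) = 56/15.

56/15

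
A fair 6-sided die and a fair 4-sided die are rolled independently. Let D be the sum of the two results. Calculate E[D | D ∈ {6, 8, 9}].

22/3

P(D ∈ {6, 8, 9}) = 3/8.
Σ over the event: 6·1/6 + 8·1/8 + 9·1/12 = 11/4.
E[D | D ∈ {6, 8, 9}] = (11/4) / (3/8) = 22/3.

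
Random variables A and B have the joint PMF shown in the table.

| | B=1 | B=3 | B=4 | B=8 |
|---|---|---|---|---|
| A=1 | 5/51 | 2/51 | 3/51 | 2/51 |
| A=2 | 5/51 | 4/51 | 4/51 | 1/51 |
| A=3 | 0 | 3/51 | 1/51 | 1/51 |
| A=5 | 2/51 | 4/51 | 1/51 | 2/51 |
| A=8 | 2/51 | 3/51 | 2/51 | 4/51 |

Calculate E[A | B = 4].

35/11

P(B = 4) = 11/51.
Σ A·P over the event = 1·(3/51) + 2·(4/51) + 3·(1/51) + 5·(1/51) + 8·(2/51) = 35/51.
E[A | B = 4] = (35/51) / (11/51) = 35/11.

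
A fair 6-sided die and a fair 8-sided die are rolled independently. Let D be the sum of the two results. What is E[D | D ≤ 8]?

160/27

P(D ≤ 8) = 9/16.
Σ over the event: 2·1/48 + 3·1/24 + 4·1/16 + 5·1/12 + 6·5/48 + 7·1/8 + 8·1/8 = 10/3.
E[D | D ≤ 8] = (10/3) / (9/16) = 160/27.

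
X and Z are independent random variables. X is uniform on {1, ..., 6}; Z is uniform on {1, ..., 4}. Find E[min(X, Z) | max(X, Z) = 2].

4/3

Outcomes with max(X, Z) = 2: (1,2), (2,1), (2,2), each with probability 1/24.
E[min(X, Z) | max(X, Z) = 2] = (1 + 1 + 2) / 3 = 4/3.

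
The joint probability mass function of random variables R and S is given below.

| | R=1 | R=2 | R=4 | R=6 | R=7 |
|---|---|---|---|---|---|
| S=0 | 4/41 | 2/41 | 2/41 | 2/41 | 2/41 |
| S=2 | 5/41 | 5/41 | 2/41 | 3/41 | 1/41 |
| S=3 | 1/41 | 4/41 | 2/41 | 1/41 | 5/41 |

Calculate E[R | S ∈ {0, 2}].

P(S ∈ {0, 2}) = 28/41.
Summing R·P(R=x,S=y) over the conditioning event gives 90/41.
E[R | S ∈ {0, 2}] = (90/41) / (28/41) = 45/14.

45/14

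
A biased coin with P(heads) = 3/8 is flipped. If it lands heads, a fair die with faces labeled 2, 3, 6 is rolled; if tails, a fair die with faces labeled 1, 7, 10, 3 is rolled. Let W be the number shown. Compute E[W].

149/32

E[W | heads] = (2+3+6)/3 = 11/3.
E[W | tails] = (1+7+10+3)/4 = 21/4.
E[W] = (3/8)·(11/3) + (5/8)·(21/4) = 149/32.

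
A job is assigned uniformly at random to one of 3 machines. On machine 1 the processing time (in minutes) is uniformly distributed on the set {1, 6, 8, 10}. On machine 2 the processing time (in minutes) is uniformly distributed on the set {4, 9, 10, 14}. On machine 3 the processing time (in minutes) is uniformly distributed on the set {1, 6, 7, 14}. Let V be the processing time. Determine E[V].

15/2

E[V | machine 1] = (1+6+8+10)/4 = 25/4.
E[V | machine 2] = (4+9+10+14)/4 = 37/4.
E[V | machine 3] = (1+6+7+14)/4 = 7.
E[V] = (1/3)·(25/4) + (1/3)·(37/4) + (1/3)·(7) = 15/2.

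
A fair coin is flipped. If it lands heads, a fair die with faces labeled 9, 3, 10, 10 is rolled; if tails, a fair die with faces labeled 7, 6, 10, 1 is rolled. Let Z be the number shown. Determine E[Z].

7

E[Z | heads] = (9+3+10+10)/4 = 8.
E[Z | tails] = (7+6+10+1)/4 = 6.
E[Z] = (1/2)·(8) + (1/2)·(6) = 7.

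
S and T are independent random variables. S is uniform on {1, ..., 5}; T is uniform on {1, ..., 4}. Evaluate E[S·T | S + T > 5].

Outcomes with S + T > 5: (2,4), (3,3), (3,4), (4,2), (4,3), (4,4), (5,1), (5,2), (5,3), (5,4), each with probability 1/20.
E[S·T | S + T > 5] = (8 + 9 + 12 + 8 + 12 + 16 + 5 + 10 + 15 + 20) / 10 = 23/2.

23/2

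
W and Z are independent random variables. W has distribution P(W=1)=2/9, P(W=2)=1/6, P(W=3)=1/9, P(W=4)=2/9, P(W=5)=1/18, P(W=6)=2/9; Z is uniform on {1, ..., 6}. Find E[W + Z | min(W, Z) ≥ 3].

P(min(W, Z) ≥ 3) = 11/27.
Summing (W+Z)·P(x,y) over outcomes with min(W, Z) ≥ 3 gives 67/18.
E[W + Z | min(W, Z) ≥ 3] = (67/18) / (11/27) = 201/22.

201/22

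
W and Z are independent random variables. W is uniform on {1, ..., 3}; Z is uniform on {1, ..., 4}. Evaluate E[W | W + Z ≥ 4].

20/9

Outcomes with W + Z ≥ 4: (1,3), (1,4), (2,2), (2,3), (2,4), (3,1), (3,2), (3,3), (3,4), each with probability 1/12.
E[W | W + Z ≥ 4] = (1 + 1 + 2 + 2 + 2 + 3 + 3 + 3 + 3) / 9 = 20/9.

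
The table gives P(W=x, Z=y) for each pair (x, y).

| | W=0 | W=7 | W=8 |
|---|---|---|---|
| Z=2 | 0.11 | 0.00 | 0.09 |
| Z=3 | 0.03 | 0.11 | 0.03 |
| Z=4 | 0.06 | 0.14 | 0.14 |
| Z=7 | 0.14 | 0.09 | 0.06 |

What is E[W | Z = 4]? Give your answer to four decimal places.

6.1765

P(Z = 4) = 0.34.
Σ W·P over the event = 0·(0.06) + 7·(0.14) + 8·(0.14) = 2.10.
E[W | Z = 4] = (2.10) / (0.34) = 6.1765.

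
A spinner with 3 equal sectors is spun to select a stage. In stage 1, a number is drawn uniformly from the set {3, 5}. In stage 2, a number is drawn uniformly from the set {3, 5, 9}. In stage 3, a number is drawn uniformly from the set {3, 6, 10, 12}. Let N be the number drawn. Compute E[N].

E[N | stage 1] = (3+5)/2 = 4.
E[N | stage 2] = (3+5+9)/3 = 17/3.
E[N | stage 3] = (3+6+10+12)/4 = 31/4.
E[N] = (1/3)·(4) + (1/3)·(17/3) + (1/3)·(31/4) = 209/36.

209/36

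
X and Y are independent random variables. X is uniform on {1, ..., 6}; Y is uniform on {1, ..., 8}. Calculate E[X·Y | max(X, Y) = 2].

8/3

Outcomes with max(X, Y) = 2: (1,2), (2,1), (2,2), each with probability 1/48.
E[X·Y | max(X, Y) = 2] = (2 + 2 + 4) / 3 = 8/3.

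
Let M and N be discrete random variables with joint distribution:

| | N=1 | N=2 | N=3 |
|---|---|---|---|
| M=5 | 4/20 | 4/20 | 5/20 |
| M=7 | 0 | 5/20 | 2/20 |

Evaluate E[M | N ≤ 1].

5

P(N ≤ 1) = 1/5.
Σ M·P over the event = 5·(4/20) = 1.
E[M | N ≤ 1] = (1) / (1/5) = 5.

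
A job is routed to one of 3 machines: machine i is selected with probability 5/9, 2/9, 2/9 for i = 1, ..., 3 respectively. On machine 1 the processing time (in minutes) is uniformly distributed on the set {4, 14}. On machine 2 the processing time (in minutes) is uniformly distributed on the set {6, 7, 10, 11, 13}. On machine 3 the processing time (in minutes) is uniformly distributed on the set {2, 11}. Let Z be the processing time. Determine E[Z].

E[Z | machine 1] = (4+14)/2 = 9.
E[Z | machine 2] = (6+7+10+11+13)/5 = 47/5.
E[Z | machine 3] = (2+11)/2 = 13/2.
By the law of total expectation,
E[Z] = (5/9)·(9) + (2/9)·(47/5) + (2/9)·(13/2) = 128/15.

128/15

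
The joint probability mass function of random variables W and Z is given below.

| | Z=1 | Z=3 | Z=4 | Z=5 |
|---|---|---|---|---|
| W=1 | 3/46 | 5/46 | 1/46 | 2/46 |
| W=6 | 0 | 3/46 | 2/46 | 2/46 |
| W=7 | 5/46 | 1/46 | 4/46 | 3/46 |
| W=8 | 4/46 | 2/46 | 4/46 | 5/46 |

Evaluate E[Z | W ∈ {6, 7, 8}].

P(W ∈ {6, 7, 8}) = 35/46.
Summing Z·P(W=x,Z=y) over the conditioning event gives 117/46.
E[Z | W ∈ {6, 7, 8}] = (117/46) / (35/46) = 117/35.

117/35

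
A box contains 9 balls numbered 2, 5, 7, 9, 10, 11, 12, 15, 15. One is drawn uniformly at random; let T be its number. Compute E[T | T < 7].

7/2

P(T < 7) = 2/9.
Σ over the event: 2·1/9 + 5·1/9 = 7/9.
E[T | T < 7] = (7/9) / (2/9) = 7/2.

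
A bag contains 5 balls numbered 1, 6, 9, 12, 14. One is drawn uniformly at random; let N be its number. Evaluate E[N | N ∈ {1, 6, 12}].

P(N ∈ {1, 6, 12}) = 3/5.
Σ over the event: 1·1/5 + 6·1/5 + 12·1/5 = 19/5.
E[N | N ∈ {1, 6, 12}] = (19/5) / (3/5) = 19/3.

19/3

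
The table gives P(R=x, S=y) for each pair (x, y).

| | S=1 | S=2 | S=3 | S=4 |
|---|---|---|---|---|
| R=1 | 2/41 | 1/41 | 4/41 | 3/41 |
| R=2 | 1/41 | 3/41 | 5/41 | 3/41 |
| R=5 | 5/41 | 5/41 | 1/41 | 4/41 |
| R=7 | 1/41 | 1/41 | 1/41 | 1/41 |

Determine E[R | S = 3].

P(S = 3) = 11/41.
Σ R·P over the event = 1·(4/41) + 2·(5/41) + 5·(1/41) + 7·(1/41) = 26/41.
E[R | S = 3] = (26/41) / (11/41) = 26/11.

26/11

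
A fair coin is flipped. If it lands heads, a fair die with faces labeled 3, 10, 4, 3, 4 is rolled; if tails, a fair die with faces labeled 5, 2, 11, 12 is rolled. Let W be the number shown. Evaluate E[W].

E[W | heads] = (3+10+4+3+4)/5 = 24/5.
E[W | tails] = (5+2+11+12)/4 = 15/2.
E[W] = (1/2)·(24/5) + (1/2)·(15/2) = 123/20.

123/20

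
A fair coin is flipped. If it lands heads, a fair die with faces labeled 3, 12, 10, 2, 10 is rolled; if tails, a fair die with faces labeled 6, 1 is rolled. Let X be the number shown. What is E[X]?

109/20

E[X | heads] = (3+12+10+2+10)/5 = 37/5.
E[X | tails] = (6+1)/2 = 7/2.
E[X] = (1/2)·(37/5) + (1/2)·(7/2) = 109/20.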